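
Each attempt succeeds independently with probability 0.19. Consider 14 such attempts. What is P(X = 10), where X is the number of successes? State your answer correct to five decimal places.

X ~ Binomial(n=14, p=0.19).
P(X=10) = C(14,10) · p^10 · (1−p)^4
= 1001 · 6.1311e-08 · 0.43047 = 0.0000264

0.00003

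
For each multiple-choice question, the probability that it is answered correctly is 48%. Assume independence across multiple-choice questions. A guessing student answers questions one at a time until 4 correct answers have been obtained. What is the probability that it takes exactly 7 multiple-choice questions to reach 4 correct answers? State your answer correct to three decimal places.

Y = trial on which the fourth success occurs; negative binomial, r=4, p=0.48.
P(Y=7) = C(6,3) · p^4 · (1−p)^3
= 20 · 0.053084 · 0.14061 = 0.14928

0.149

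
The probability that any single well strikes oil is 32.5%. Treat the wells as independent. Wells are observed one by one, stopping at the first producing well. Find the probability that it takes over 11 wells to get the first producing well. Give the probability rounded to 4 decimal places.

0.0133

Y = number of wells to the first success; geometric, p = 0.325.
P(Y > 11) = P(first 11 all fail) = (1−p)^11 = 0.013254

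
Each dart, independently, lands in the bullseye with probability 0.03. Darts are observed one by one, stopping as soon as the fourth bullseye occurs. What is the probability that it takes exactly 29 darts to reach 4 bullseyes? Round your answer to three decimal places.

Y = trial on which the fourth success occurs; negative binomial, r=4, p=0.03.
P(Y=29) = C(28,3) · p^4 · (1−p)^25
= 3276 · 8.1e-07 · 0.46697 = 0.00124

0.001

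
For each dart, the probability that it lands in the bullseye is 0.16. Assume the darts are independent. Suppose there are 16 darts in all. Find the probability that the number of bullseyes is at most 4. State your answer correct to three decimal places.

0.901

X ~ Binomial(16, 0.16); P(X ≤ 4) = Σ C(16,k) p^k (1−p)^(16−k) over k:
  k=0: C(16,0)·0.16^0·0.84^16 = 0.06144
  k=1: C(16,1)·0.16^1·0.84^15 = 0.18725
  k=2: C(16,2)·0.16^2·0.84^14 = 0.26750
  k=3: C(16,3)·0.16^3·0.84^13 = 0.23778
  k=4: C(16,4)·0.16^4·0.84^12 = 0.14720
Total = 0.90118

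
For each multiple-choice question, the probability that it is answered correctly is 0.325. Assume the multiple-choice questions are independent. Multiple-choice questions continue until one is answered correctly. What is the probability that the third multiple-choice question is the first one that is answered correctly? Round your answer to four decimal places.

0.1481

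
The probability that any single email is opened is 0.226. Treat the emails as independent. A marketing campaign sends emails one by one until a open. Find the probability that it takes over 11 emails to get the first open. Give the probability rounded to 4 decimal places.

0.0597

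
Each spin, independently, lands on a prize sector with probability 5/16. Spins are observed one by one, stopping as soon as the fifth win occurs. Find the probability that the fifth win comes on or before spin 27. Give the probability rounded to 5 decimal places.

0.95517

Finishing within 27 spins ⇔ at least 5 successes in the first 27. With X ~ Binomial(27, 0.3125), P(Y ≤ 27) = 1 − P(X ≤ 4).
  k=0: C(27,0)·0.3125^0·0.6875^27 = 0.0000404
  k=1: C(27,1)·0.3125^1·0.6875^26 = 0.0004958
  k=2: C(27,2)·0.3125^2·0.6875^25 = 0.0029297
  k=3: C(27,3)·0.3125^3·0.6875^24 = 0.0110974
  k=4: C(27,4)·0.3125^4·0.6875^23 = 0.0302656
1 − 0.0448289 = 0.9551711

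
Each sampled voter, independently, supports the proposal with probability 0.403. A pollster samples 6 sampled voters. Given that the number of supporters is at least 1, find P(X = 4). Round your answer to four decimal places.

0.1477

X ~ Binomial(6, 0.403). Want P(X=4 | X≥1) = P(X=4) / P(X≥1).
P(X=4) = C(6,4)·0.403^4·0.597^2 = 0.141013
P(X≥1) = 1 − 0.045274 = 0.954726
Ratio = 0.141013 / 0.954726 = 0.147700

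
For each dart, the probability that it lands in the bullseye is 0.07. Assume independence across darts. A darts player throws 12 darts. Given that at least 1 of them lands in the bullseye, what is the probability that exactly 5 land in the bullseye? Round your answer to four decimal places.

X ~ Binomial(12, 0.07). Want P(X=5 | X≥1) = P(X=5) / P(X≥1).
P(X=5) = C(12,5)·0.07^5·0.93^7 = 0.000801
P(X≥1) = 1 − 0.418596 = 0.581404
Ratio = 0.000801 / 0.581404 = 0.001378

0.0014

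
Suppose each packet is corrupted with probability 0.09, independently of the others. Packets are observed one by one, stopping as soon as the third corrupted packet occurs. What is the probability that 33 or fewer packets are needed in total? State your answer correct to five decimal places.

Finishing within 33 packets ⇔ at least 3 successes in the first 33. With X ~ Binomial(33, 0.09), P(Y ≤ 33) = 1 − P(X ≤ 2).
  k=0: C(33,0)·0.09^0·0.91^33 = 0.0445006
  k=1: C(33,1)·0.09^1·0.91^32 = 0.1452382
  k=2: C(33,2)·0.09^2·0.91^31 = 0.2298276
1 − 0.4195664 = 0.5804336

0.58043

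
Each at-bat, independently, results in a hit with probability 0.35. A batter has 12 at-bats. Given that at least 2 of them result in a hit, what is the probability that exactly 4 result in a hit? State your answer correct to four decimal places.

X ~ Binomial(12, 0.35). Want P(X=4 | X≥2) = P(X=4) / P(X≥2).
P(X=4) = C(12,4)·0.35^4·0.65^8 = 0.236692
P(X≥2) = 1 − 0.005688 − 0.036753 = 0.957559
Ratio = 0.236692 / 0.957559 = 0.247183

0.2472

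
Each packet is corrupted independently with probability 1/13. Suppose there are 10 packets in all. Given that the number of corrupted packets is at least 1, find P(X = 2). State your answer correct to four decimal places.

0.2548

X ~ Binomial(10, 0.076923). Want P(X=2 | X≥1) = P(X=2) / P(X≥1).
P(X=2) = C(10,2)·0.076923^2·0.923077^8 = 0.140355
P(X≥1) = 1 − 0.449137 = 0.550863
Ratio = 0.140355 / 0.550863 = 0.254792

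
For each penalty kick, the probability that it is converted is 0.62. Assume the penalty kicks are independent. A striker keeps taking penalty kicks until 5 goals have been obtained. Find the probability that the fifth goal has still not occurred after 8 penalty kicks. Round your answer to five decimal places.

0.35994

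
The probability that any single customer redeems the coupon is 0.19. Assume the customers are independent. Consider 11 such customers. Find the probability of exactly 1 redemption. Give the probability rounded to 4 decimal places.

X ~ Binomial(n=11, p=0.19).
P(X=1) = C(11,1) · p^1 · (1−p)^10
= 11 · 0.19 · 0.12158 = 0.254095

0.2541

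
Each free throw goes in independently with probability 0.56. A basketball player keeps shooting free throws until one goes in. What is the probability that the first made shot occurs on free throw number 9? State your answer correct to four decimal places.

0.0008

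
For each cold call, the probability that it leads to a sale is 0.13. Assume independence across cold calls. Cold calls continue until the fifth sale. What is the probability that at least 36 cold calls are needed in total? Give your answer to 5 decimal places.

0.51545

Needing more than 35 cold calls ⇔ fewer than 5 successes in the first 35. With X ~ Binomial(35, 0.13), P(Y > 35) = P(X ≤ 4).
  k=0: C(35,0)·0.13^0·0.87^35 = 0.0076414
  k=1: C(35,1)·0.13^1·0.87^34 = 0.0399637
  k=2: C(35,2)·0.13^2·0.87^33 = 0.1015171
  k=3: C(35,3)·0.13^3·0.87^32 = 0.1668614
  k=4: C(35,4)·0.13^4·0.87^31 = 0.1994665
P(X ≤ 4) = 0.5154500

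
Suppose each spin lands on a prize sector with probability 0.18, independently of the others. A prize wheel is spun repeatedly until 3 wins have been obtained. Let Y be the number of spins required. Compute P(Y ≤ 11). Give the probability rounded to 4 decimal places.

0.3164

Finishing within 11 spins ⇔ at least 3 successes in the first 11. With X ~ Binomial(11, 0.18), P(Y ≤ 11) = 1 − P(X ≤ 2).
  k=0: C(11,0)·0.18^0·0.82^11 = 0.112707
  k=1: C(11,1)·0.18^1·0.82^10 = 0.272147
  k=2: C(11,2)·0.18^2·0.82^9 = 0.298698
1 − 0.683553 = 0.316447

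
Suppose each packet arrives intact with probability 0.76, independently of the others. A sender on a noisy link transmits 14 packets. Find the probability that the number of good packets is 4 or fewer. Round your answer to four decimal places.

X ~ Binomial(14, 0.76); P(X ≤ 4) = Σ C(14,k) p^k (1−p)^(14−k) over k:
  k=0: C(14,0)·0.76^0·0.24^14 = 0.000000
  k=1: C(14,1)·0.76^1·0.24^13 = 0.000000
  k=2: C(14,2)·0.76^2·0.24^12 = 0.000002
  k=3: C(14,3)·0.76^3·0.24^11 = 0.000024
  k=4: C(14,4)·0.76^4·0.24^10 = 0.000212
Total = 0.000238

0.0002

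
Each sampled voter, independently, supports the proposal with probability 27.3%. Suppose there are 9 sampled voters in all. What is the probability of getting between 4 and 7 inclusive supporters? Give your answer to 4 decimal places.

X ~ Binomial(9, 0.273); P(4 ≤ X ≤ 7) = Σ C(9,k) p^k (1−p)^(9−k) over k:
  k=4: C(9,4)·0.273^4·0.727^5 = 0.142132
  k=5: C(9,5)·0.273^5·0.727^4 = 0.053373
  k=6: C(9,6)·0.273^6·0.727^3 = 0.013362
  k=7: C(9,7)·0.273^7·0.727^2 = 0.002150
Total = 0.211017

0.2110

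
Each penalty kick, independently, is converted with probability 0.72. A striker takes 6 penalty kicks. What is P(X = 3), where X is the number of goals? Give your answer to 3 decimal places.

X ~ Binomial(n=6, p=0.72).
P(X=3) = C(6,3) · p^3 · (1−p)^3
= 20 · 0.37325 · 0.021952 = 0.16387

0.164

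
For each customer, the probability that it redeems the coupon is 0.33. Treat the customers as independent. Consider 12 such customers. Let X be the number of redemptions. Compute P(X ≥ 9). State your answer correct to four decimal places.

0.0036

X ~ Binomial(12, 0.33); P(X ≥ 9) = Σ C(12,k) p^k (1−p)^(12−k) over k:
  k=9: C(12,9)·0.33^9·0.67^3 = 0.003071
  k=10: C(12,10)·0.33^10·0.67^2 = 0.000454
  k=11: C(12,11)·0.33^11·0.67^1 = 0.000041
  k=12: C(12,12)·0.33^12·0.67^0 = 0.000002
Total = 0.003567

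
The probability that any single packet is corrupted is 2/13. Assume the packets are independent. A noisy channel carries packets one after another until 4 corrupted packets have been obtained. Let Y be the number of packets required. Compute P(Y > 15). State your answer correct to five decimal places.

Needing more than 15 packets ⇔ fewer than 4 successes in the first 15. With X ~ Binomial(15, 0.153846), P(Y > 15) = P(X ≤ 3).
  k=0: C(15,0)·0.153846^0·0.846154^15 = 0.0816094
  k=1: C(15,1)·0.153846^1·0.846154^14 = 0.2225710
  k=2: C(15,2)·0.153846^2·0.846154^13 = 0.2832722
  k=3: C(15,3)·0.153846^3·0.846154^12 = 0.2231841
P(X ≤ 3) = 0.8106367

0.81064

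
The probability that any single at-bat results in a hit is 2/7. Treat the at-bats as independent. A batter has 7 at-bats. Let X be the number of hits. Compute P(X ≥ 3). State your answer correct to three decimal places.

X ~ Binomial(7, 0.285714); P(X ≥ 3) = Σ C(7,k) p^k (1−p)^(7−k) over k:
  k=3: C(7,3)·0.285714^3·0.714286^4 = 0.21250
  k=4: C(7,4)·0.285714^4·0.714286^3 = 0.08500
  k=5: C(7,5)·0.285714^5·0.714286^2 = 0.02040
  k=6: C(7,6)·0.285714^6·0.714286^1 = 0.00272
  k=7: C(7,7)·0.285714^7·0.714286^0 = 0.00016
Total = 0.32077

0.321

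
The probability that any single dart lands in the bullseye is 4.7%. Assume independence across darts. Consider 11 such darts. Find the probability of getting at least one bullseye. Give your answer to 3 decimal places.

0.411

P(at least one) = 1 − P(none) = 1 − (1 − 0.047)^11
= 1 − 0.58887 = 0.41113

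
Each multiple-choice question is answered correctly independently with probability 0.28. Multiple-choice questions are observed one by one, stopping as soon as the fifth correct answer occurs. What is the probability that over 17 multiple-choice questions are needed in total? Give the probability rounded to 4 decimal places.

0.4604

Needing more than 17 multiple-choice questions ⇔ fewer than 5 successes in the first 17. With X ~ Binomial(17, 0.28), P(Y > 17) = P(X ≤ 4).
  k=0: C(17,0)·0.28^0·0.72^17 = 0.003755
  k=1: C(17,1)·0.28^1·0.72^16 = 0.024827
  k=2: C(17,2)·0.28^2·0.72^15 = 0.077240
  k=3: C(17,3)·0.28^3·0.72^14 = 0.150189
  k=4: C(17,4)·0.28^4·0.72^13 = 0.204424
P(X ≤ 4) = 0.460435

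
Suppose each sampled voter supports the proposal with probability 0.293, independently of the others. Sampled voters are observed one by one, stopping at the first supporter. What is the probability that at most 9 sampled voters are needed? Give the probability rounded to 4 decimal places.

0.9559

Y = number of sampled voters to the first success; geometric, p = 0.293.
P(Y ≤ 9) = 1 − (1−p)^9 = 1 − 0.044134 = 0.955866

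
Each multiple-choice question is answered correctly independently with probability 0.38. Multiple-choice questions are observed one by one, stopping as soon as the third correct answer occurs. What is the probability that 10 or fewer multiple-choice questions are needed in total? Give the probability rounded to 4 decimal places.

0.7983

Finishing within 10 multiple-choice questions ⇔ at least 3 successes in the first 10. With X ~ Binomial(10, 0.38), P(Y ≤ 10) = 1 − P(X ≤ 2).
  k=0: C(10,0)·0.38^0·0.62^10 = 0.008393
  k=1: C(10,1)·0.38^1·0.62^9 = 0.051441
  k=2: C(10,2)·0.38^2·0.62^8 = 0.141877
1 − 0.201711 = 0.798289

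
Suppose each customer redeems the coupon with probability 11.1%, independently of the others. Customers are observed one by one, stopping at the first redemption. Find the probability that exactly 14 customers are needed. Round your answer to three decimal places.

0.024

Geometric (trials to first success), p = 0.111.
P(Y = 14) = (1−p)^13 · p = 0.21663 · 0.111 = 0.02405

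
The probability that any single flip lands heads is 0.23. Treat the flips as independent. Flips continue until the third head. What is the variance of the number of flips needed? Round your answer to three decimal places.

43.667

Y = total flips until the third success; negative binomial with r=3, p=0.23.
Var(Y) = r(1−p)/p² = 3·0.77 / 0.23² = 43.66730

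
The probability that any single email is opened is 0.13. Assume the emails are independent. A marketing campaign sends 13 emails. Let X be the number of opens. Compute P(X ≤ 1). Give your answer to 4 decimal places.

X ~ Binomial(13, 0.13); P(X ≤ 1) = Σ C(13,k) p^k (1−p)^(13−k) over k:
  k=0: C(13,0)·0.13^0·0.87^13 = 0.163588
  k=1: C(13,1)·0.13^1·0.87^12 = 0.317774
Total = 0.481361

0.4814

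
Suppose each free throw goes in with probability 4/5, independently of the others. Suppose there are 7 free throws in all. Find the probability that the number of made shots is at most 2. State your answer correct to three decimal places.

0.005

X ~ Binomial(7, 0.80); P(X ≤ 2) = Σ C(7,k) p^k (1−p)^(7−k) over k:
  k=0: C(7,0)·0.80^0·0.20^7 = 0.00001
  k=1: C(7,1)·0.80^1·0.20^6 = 0.00036
  k=2: C(7,2)·0.80^2·0.20^5 = 0.00430
Total = 0.00467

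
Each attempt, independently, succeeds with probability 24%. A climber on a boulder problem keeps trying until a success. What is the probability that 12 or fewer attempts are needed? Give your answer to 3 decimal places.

Y = number of attempts to the first success; geometric, p = 0.24.
P(Y ≤ 12) = 1 − (1−p)^12 = 1 − 0.03713 = 0.96287

0.963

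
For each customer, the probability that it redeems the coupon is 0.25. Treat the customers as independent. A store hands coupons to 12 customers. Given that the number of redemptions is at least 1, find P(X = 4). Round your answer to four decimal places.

X ~ Binomial(12, 0.25). Want P(X=4 | X≥1) = P(X=4) / P(X≥1).
P(X=4) = C(12,4)·0.25^4·0.75^8 = 0.193578
P(X≥1) = 1 − 0.031676 = 0.968324
Ratio = 0.193578 / 0.968324 = 0.199910

0.1999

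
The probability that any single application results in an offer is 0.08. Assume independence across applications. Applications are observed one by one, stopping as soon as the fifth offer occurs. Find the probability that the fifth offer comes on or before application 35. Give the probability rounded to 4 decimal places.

0.1443

Finishing within 35 applications ⇔ at least 5 successes in the first 35. With X ~ Binomial(35, 0.08), P(Y ≤ 35) = 1 − P(X ≤ 4).
  k=0: C(35,0)·0.08^0·0.92^35 = 0.054022
  k=1: C(35,1)·0.08^1·0.92^34 = 0.164416
  k=2: C(35,2)·0.08^2·0.92^33 = 0.243050
  k=3: C(35,3)·0.08^3·0.92^32 = 0.232482
  k=4: C(35,4)·0.08^4·0.92^31 = 0.161727
1 − 0.855698 = 0.144302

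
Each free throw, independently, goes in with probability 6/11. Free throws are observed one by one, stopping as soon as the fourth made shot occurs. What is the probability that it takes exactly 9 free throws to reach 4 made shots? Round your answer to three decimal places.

0.096

Y = trial on which the fourth success occurs; negative binomial, r=4, p=0.545455.
P(Y=9) = C(8,3) · p^4 · (1−p)^5
= 56 · 0.088519 · 0.019404 = 0.09619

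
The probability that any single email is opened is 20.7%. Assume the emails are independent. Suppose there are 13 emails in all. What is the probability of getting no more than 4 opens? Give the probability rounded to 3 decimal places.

0.888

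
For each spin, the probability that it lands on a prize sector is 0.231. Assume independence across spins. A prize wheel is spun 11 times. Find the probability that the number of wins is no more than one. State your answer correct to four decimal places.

0.2394

X ~ Binomial(11, 0.231); P(X ≤ 1) = Σ C(11,k) p^k (1−p)^(11−k) over k:
  k=0: C(11,0)·0.231^0·0.769^11 = 0.055615
  k=1: C(11,1)·0.231^1·0.769^10 = 0.183767
Total = 0.239382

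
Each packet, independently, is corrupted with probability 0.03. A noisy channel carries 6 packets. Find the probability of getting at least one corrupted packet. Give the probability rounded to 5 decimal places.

0.16703

P(at least one) = 1 − P(none) = 1 − (1 − 0.03)^6
= 1 − 0.8329720 = 0.1670280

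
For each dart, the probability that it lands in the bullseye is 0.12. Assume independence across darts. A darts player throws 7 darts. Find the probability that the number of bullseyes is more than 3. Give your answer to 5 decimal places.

X ~ Binomial(7, 0.12); P(X ≥ 4) = Σ C(7,k) p^k (1−p)^(7−k) over k:
  k=4: C(7,4)·0.12^4·0.88^3 = 0.0049459
  k=5: C(7,5)·0.12^5·0.88^2 = 0.0004047
  k=6: C(7,6)·0.12^6·0.88^1 = 0.0000184
  k=7: C(7,7)·0.12^7·0.88^0 = 0.0000004
Total = 0.0053693

0.00537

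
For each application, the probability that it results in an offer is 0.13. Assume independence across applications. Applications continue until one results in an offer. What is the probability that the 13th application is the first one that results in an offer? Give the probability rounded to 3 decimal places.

0.024

Geometric (trials to first success), p = 0.13.
P(Y = 13) = (1−p)^12 · p = 0.18803 · 0.13 = 0.02444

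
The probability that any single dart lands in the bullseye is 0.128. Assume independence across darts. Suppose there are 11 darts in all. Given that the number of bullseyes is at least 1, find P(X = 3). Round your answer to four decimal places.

0.1486

X ~ Binomial(11, 0.128). Want P(X=3 | X≥1) = P(X=3) / P(X≥1).
P(X=3) = C(11,3)·0.128^3·0.872^8 = 0.115677
P(X≥1) = 1 − 0.221657 = 0.778343
Ratio = 0.115677 / 0.778343 = 0.148619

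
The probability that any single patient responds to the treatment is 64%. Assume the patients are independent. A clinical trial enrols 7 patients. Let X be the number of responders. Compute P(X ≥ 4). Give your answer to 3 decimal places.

0.783

X ~ Binomial(7, 0.64); P(X ≥ 4) = Σ C(7,k) p^k (1−p)^(7−k) over k:
  k=4: C(7,4)·0.64^4·0.36^3 = 0.27397
  k=5: C(7,5)·0.64^5·0.36^2 = 0.29223
  k=6: C(7,6)·0.64^6·0.36^1 = 0.17317
  k=7: C(7,7)·0.64^7·0.36^0 = 0.04398
Total = 0.78335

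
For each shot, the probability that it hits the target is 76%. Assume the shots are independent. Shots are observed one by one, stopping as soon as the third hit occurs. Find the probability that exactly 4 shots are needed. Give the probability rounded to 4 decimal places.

0.3161

Y = trial on which the third success occurs; negative binomial, r=3, p=0.76.
P(Y=4) = C(3,2) · p^3 · (1−p)^1
= 3 · 0.43898 · 0.24 = 0.316063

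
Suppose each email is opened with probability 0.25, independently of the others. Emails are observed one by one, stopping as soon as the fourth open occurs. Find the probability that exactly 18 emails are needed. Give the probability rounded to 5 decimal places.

Y = trial on which the fourth success occurs; negative binomial, r=4, p=0.25.
P(Y=18) = C(17,3) · p^4 · (1−p)^14
= 680 · 0.0039062 · 0.017818 = 0.0473289

0.04733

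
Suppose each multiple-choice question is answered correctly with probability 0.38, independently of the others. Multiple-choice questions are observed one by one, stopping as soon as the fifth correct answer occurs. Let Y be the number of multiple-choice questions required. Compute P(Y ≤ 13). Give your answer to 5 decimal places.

0.58992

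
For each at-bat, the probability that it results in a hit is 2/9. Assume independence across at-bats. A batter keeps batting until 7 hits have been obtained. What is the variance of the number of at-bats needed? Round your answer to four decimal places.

110.2500

Y = total at-bats until the seventh success; negative binomial with r=7, p=0.222222.
Var(Y) = r(1−p)/p² = 7·0.777778 / 0.222222² = 110.250000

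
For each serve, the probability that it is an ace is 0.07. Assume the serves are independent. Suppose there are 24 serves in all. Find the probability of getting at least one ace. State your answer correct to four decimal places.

P(at least one) = 1 − P(none) = 1 − (1 − 0.07)^24
= 1 − 0.175223 = 0.824777

0.8248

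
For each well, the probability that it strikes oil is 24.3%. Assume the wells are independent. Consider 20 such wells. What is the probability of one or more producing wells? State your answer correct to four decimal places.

P(at least one) = 1 − P(none) = 1 − (1 − 0.243)^20
= 1 − 0.003819 = 0.996181

0.9962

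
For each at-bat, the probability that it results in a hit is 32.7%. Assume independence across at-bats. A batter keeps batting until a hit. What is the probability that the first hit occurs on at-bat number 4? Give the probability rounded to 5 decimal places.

Geometric (trials to first success), p = 0.327.
P(Y = 4) = (1−p)^3 · p = 0.30482 · 0.327 = 0.0996765

0.09968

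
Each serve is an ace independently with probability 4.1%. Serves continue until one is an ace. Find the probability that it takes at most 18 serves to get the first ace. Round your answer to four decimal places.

0.5293

Y = number of serves to the first success; geometric, p = 0.041.
P(Y ≤ 18) = 1 − (1−p)^18 = 1 − 0.470690 = 0.529310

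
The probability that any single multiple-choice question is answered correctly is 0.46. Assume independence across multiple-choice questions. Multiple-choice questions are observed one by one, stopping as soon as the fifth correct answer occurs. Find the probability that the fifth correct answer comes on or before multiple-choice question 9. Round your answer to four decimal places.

Finishing within 9 multiple-choice questions ⇔ at least 5 successes in the first 9. With X ~ Binomial(9, 0.46), P(Y ≤ 9) = 1 − P(X ≤ 4).
  k=0: C(9,0)·0.46^0·0.54^9 = 0.003904
  k=1: C(9,1)·0.46^1·0.54^8 = 0.029933
  k=2: C(9,2)·0.46^2·0.54^7 = 0.101994
  k=3: C(9,3)·0.46^3·0.54^6 = 0.202729
  k=4: C(9,4)·0.46^4·0.54^5 = 0.259042
1 − 0.597602 = 0.402398

0.4024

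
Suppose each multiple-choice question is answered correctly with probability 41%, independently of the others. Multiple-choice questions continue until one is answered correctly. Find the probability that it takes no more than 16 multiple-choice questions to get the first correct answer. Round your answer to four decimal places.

0.9998

Y = number of multiple-choice questions to the first success; geometric, p = 0.41.
P(Y ≤ 16) = 1 − (1−p)^16 = 1 − 0.000216 = 0.999784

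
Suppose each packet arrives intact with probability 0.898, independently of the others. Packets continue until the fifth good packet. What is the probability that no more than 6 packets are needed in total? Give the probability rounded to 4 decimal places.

Finishing within 6 packets ⇔ at least 5 successes in the first 6. With X ~ Binomial(6, 0.898), P(Y ≤ 6) = 1 − P(X ≤ 4).
  k=0: C(6,0)·0.898^0·0.102^6 = 0.000001
  k=1: C(6,1)·0.898^1·0.102^5 = 0.000059
  k=2: C(6,2)·0.898^2·0.102^4 = 0.001309
  k=3: C(6,3)·0.898^3·0.102^3 = 0.015369
  k=4: C(6,4)·0.898^4·0.102^2 = 0.101484
1 − 0.118223 = 0.881777

0.8818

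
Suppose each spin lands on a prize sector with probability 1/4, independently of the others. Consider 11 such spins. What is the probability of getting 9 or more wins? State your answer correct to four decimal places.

X ~ Binomial(11, 0.25); P(X ≥ 9) = Σ C(11,k) p^k (1−p)^(11−k) over k:
  k=9: C(11,9)·0.25^9·0.75^2 = 0.000118
  k=10: C(11,10)·0.25^10·0.75^1 = 0.000008
  k=11: C(11,11)·0.25^11·0.75^0 = 0.000000
Total = 0.000126

0.0001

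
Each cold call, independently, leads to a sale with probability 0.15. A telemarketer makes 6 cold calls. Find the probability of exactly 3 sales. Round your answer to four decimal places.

X ~ Binomial(n=6, p=0.15).
P(X=3) = C(6,3) · p^3 · (1−p)^3
= 20 · 0.003375 · 0.61413 = 0.041453

0.0415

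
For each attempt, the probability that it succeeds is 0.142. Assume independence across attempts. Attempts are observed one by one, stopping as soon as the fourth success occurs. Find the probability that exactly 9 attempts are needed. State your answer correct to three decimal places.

0.011

Y = trial on which the fourth success occurs; negative binomial, r=4, p=0.142.
P(Y=9) = C(8,3) · p^4 · (1−p)^5
= 56 · 0.00040659 · 0.46498 = 0.01059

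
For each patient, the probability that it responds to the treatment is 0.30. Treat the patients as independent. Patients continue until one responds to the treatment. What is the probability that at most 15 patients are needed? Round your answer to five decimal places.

Y = number of patients to the first success; geometric, p = 0.30.
P(Y ≤ 15) = 1 − (1−p)^15 = 1 − 0.0047476 = 0.9952524

0.99525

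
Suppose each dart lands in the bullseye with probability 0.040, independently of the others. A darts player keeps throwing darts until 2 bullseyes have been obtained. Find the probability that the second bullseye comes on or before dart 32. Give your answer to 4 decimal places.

0.3681

Finishing within 32 darts ⇔ at least 2 successes in the first 32. With X ~ Binomial(32, 0.04), P(Y ≤ 32) = 1 − P(X ≤ 1).
  k=0: C(32,0)·0.04^0·0.96^32 = 0.270819
  k=1: C(32,1)·0.04^1·0.96^31 = 0.361092
1 − 0.631911 = 0.368089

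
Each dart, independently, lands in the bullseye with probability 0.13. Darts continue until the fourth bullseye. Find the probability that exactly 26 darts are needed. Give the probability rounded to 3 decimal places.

0.031

Y = trial on which the fourth success occurs; negative binomial, r=4, p=0.13.
P(Y=26) = C(25,3) · p^4 · (1−p)^22
= 2300 · 0.00028561 · 0.046711 = 0.03068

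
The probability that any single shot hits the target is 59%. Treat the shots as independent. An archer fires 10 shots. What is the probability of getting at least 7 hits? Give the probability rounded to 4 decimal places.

0.3575

X ~ Binomial(10, 0.59); P(X ≥ 7) = Σ C(10,k) p^k (1−p)^(10−k) over k:
  k=7: C(10,7)·0.59^7·0.41^3 = 0.205824
  k=8: C(10,8)·0.59^8·0.41^2 = 0.111070
  k=9: C(10,9)·0.59^9·0.41^1 = 0.035518
  k=10: C(10,10)·0.59^10·0.41^0 = 0.005111
Total = 0.357524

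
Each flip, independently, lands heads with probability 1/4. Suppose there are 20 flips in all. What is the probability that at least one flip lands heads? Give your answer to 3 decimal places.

0.997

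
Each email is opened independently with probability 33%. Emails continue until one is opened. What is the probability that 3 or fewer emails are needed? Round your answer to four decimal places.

0.6992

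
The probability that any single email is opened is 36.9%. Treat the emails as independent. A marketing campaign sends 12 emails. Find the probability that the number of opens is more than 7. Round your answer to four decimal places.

0.0354

X ~ Binomial(12, 0.369); P(X ≥ 8) = Σ C(12,k) p^k (1−p)^(12−k) over k:
  k=8: C(12,8)·0.369^8·0.631^4 = 0.026973
  k=9: C(12,9)·0.369^9·0.631^3 = 0.007010
  k=10: C(12,10)·0.369^10·0.631^2 = 0.001230
  k=11: C(12,11)·0.369^11·0.631^1 = 0.000131
  k=12: C(12,12)·0.369^12·0.631^0 = 0.000006
Total = 0.035351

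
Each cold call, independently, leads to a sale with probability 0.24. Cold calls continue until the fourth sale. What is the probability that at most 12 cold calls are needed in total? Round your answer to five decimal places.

0.32049

Finishing within 12 cold calls ⇔ at least 4 successes in the first 12. With X ~ Binomial(12, 0.24), P(Y ≤ 12) = 1 − P(X ≤ 3).
  k=0: C(12,0)·0.24^0·0.76^12 = 0.0371333
  k=1: C(12,1)·0.24^1·0.76^11 = 0.1407155
  k=2: C(12,2)·0.24^2·0.76^10 = 0.2444006
  k=3: C(12,3)·0.24^3·0.76^9 = 0.2572638
1 − 0.6795133 = 0.3204867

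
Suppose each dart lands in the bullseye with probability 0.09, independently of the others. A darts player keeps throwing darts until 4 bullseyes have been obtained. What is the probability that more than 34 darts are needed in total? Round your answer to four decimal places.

Needing more than 34 darts ⇔ fewer than 4 successes in the first 34. With X ~ Binomial(34, 0.09), P(Y > 34) = P(X ≤ 3).
  k=0: C(34,0)·0.09^0·0.91^34 = 0.040496
  k=1: C(34,1)·0.09^1·0.91^33 = 0.136172
  k=2: C(34,2)·0.09^2·0.91^32 = 0.222215
  k=3: C(34,3)·0.09^3·0.91^31 = 0.234424
P(X ≤ 3) = 0.633306

0.6333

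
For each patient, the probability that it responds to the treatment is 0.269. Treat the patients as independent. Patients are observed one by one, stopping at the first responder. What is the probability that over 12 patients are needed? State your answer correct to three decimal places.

0.023

Y = number of patients to the first success; geometric, p = 0.269.
P(Y > 12) = P(first 12 all fail) = (1−p)^12 = 0.02328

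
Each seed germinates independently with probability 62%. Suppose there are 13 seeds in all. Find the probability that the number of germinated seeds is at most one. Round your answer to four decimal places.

X ~ Binomial(13, 0.62); P(X ≤ 1) = Σ C(13,k) p^k (1−p)^(13−k) over k:
  k=0: C(13,0)·0.62^0·0.38^13 = 0.000003
  k=1: C(13,1)·0.62^1·0.38^12 = 0.000073
Total = 0.000077

0.0001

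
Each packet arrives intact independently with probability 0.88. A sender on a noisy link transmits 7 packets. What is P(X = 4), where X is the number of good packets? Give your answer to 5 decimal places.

X ~ Binomial(n=7, p=0.88).
P(X=4) = C(7,4) · p^4 · (1−p)^3
= 35 · 0.5997 · 0.001728 = 0.0362696

0.03627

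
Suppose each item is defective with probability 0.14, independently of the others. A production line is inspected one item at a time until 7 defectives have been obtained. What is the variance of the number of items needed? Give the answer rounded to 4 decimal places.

Y = total items until the seventh success; negative binomial with r=7, p=0.14.
Var(Y) = r(1−p)/p² = 7·0.86 / 0.14² = 307.142857

307.1429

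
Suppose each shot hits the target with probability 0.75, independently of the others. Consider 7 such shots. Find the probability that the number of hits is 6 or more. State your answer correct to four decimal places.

0.4449

X ~ Binomial(7, 0.75); P(X ≥ 6) = Σ C(7,k) p^k (1−p)^(7−k) over k:
  k=6: C(7,6)·0.75^6·0.25^1 = 0.311462
  k=7: C(7,7)·0.75^7·0.25^0 = 0.133484
Total = 0.444946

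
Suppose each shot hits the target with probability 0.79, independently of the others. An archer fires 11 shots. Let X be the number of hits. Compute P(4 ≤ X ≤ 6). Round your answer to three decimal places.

0.060

X ~ Binomial(11, 0.79); P(4 ≤ X ≤ 6) = Σ C(11,k) p^k (1−p)^(11−k) over k:
  k=4: C(11,4)·0.79^4·0.21^7 = 0.00232
  k=5: C(11,5)·0.79^5·0.21^6 = 0.01219
  k=6: C(11,6)·0.79^6·0.21^5 = 0.04587
Total = 0.06037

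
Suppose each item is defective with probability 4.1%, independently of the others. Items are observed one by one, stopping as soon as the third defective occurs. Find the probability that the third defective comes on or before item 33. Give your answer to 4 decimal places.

Finishing within 33 items ⇔ at least 3 successes in the first 33. With X ~ Binomial(33, 0.041), P(Y ≤ 33) = 1 − P(X ≤ 2).
  k=0: C(33,0)·0.041^0·0.959^33 = 0.251197
  k=1: C(33,1)·0.041^1·0.959^32 = 0.354400
  k=2: C(33,2)·0.041^2·0.959^31 = 0.242426
1 − 0.848022 = 0.151978

0.1520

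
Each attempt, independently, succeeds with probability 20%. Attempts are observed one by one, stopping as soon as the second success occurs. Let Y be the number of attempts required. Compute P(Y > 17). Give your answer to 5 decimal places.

0.11822

Needing more than 17 attempts ⇔ fewer than 2 successes in the first 17. With X ~ Binomial(17, 0.20), P(Y > 17) = P(X ≤ 1).
  k=0: C(17,0)·0.20^0·0.80^17 = 0.0225180
  k=1: C(17,1)·0.20^1·0.80^16 = 0.0957015
P(X ≤ 1) = 0.1182195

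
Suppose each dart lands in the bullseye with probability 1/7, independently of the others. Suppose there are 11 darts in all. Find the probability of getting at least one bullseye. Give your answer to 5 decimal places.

P(at least one) = 1 − P(none) = 1 − (1 − 0.142857)^11
= 1 − 0.1834786 = 0.8165214

0.81652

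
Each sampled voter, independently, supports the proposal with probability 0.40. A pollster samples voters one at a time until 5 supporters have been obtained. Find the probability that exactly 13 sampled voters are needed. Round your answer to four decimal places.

0.0851

Y = trial on which the fifth success occurs; negative binomial, r=5, p=0.40.
P(Y=13) = C(12,4) · p^5 · (1−p)^8
= 495 · 0.01024 · 0.016796 = 0.085136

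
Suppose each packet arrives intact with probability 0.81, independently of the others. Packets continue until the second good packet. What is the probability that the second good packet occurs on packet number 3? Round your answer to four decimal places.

0.2493

Y = trial on which the second success occurs; negative binomial, r=2, p=0.81.
P(Y=3) = C(2,1) · p^2 · (1−p)^1
= 2 · 0.6561 · 0.19 = 0.249318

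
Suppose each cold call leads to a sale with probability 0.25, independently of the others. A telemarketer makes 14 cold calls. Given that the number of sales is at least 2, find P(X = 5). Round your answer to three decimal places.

X ~ Binomial(14, 0.25). Want P(X=5 | X≥2) = P(X=5) / P(X≥2).
P(X=5) = C(14,5)·0.25^5·0.75^9 = 0.14680
P(X≥2) = 1 − 0.01782 − 0.08315 = 0.89903
Ratio = 0.14680 / 0.89903 = 0.16328

0.163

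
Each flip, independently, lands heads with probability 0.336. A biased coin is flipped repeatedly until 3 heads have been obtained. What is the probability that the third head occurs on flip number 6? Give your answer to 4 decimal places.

Y = trial on which the third success occurs; negative binomial, r=3, p=0.336.
P(Y=6) = C(5,2) · p^3 · (1−p)^3
= 10 · 0.037933 · 0.29275 = 0.111051

0.1111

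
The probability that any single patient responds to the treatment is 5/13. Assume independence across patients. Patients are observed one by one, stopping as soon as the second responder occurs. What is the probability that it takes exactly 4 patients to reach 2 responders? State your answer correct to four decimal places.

Y = trial on which the second success occurs; negative binomial, r=2, p=0.384615.
P(Y=4) = C(3,1) · p^2 · (1−p)^2
= 3 · 0.14793 · 0.3787 = 0.168061

0.1681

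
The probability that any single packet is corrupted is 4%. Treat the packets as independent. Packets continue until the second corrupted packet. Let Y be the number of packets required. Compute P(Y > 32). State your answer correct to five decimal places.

Needing more than 32 packets ⇔ fewer than 2 successes in the first 32. With X ~ Binomial(32, 0.04), P(Y > 32) = P(X ≤ 1).
  k=0: C(32,0)·0.04^0·0.96^32 = 0.2708192
  k=1: C(32,1)·0.04^1·0.96^31 = 0.3610923
P(X ≤ 1) = 0.6319115

0.63191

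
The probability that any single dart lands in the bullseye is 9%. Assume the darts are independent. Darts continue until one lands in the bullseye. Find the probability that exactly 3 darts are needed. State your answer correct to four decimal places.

0.0745

Geometric (trials to first success), p = 0.09.
P(Y = 3) = (1−p)^2 · p = 0.8281 · 0.09 = 0.074529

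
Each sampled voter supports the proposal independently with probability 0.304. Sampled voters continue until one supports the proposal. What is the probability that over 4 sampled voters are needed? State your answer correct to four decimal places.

0.2347

Y = number of sampled voters to the first success; geometric, p = 0.304.
P(Y > 4) = P(first 4 all fail) = (1−p)^4 = 0.234659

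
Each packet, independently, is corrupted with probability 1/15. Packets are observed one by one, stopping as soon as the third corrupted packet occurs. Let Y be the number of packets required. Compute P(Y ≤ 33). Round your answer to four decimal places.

0.3791

Finishing within 33 packets ⇔ at least 3 successes in the first 33. With X ~ Binomial(33, 0.066667), P(Y ≤ 33) = 1 − P(X ≤ 2).
  k=0: C(33,0)·0.066667^0·0.933333^33 = 0.102616
  k=1: C(33,1)·0.066667^1·0.933333^32 = 0.241880
  k=2: C(33,2)·0.066667^2·0.933333^31 = 0.276434
1 − 0.620929 = 0.379071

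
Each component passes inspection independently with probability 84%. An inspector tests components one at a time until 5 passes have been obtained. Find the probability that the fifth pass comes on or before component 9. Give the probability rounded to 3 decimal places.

0.993

Finishing within 9 components ⇔ at least 5 successes in the first 9. With X ~ Binomial(9, 0.84), P(Y ≤ 9) = 1 − P(X ≤ 4).
  k=0: C(9,0)·0.84^0·0.16^9 = 0.00000
  k=1: C(9,1)·0.84^1·0.16^8 = 0.00000
  k=2: C(9,2)·0.84^2·0.16^7 = 0.00007
  k=3: C(9,3)·0.84^3·0.16^6 = 0.00084
  k=4: C(9,4)·0.84^4·0.16^5 = 0.00658
1 − 0.00748 = 0.99252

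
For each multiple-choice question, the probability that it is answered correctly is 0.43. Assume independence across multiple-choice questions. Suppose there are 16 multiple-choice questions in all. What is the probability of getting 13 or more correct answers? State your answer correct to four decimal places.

0.0021

X ~ Binomial(16, 0.43); P(X ≥ 13) = Σ C(16,k) p^k (1−p)^(16−k) over k:
  k=13: C(16,13)·0.43^13·0.57^3 = 0.001782
  k=14: C(16,14)·0.43^14·0.57^2 = 0.000288
  k=15: C(16,15)·0.43^15·0.57^1 = 0.000029
  k=16: C(16,16)·0.43^16·0.57^0 = 0.000001
Total = 0.002100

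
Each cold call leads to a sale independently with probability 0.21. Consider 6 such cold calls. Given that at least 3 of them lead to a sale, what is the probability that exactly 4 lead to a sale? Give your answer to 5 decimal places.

0.16321

X ~ Binomial(6, 0.21). Want P(X=4 | X≥3) = P(X=4) / P(X≥3).
P(X=4) = C(6,4)·0.21^4·0.79^2 = 0.0182063
P(X≥3) = 1 − 0.2430875 − 0.3877091 − 0.2576548 = 0.1115487
Ratio = 0.0182063 / 0.1115487 = 0.1632143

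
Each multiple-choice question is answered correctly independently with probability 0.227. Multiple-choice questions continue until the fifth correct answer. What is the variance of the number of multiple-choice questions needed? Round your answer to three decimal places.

Y = total multiple-choice questions until the fifth success; negative binomial with r=5, p=0.227.
Var(Y) = r(1−p)/p² = 5·0.773 / 0.227² = 75.00631

75.006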